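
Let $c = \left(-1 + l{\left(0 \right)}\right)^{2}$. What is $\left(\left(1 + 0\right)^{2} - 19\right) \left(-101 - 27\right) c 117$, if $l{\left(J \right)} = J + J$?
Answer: $269568$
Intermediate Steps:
$l{\left(J \right)} = 2 J$
$c = 1$ ($c = \left(-1 + 2 \cdot 0\right)^{2} = \left(-1 + 0\right)^{2} = \left(-1\right)^{2} = 1$)
$\left(\left(1 + 0\right)^{2} - 19\right) \left(-101 - 27\right) c 117 = \left(\left(1 + 0\right)^{2} - 19\right) \left(-101 - 27\right) 1 \cdot 117 = \left(1^{2} - 19\right) \left(-128\right) 1 \cdot 117 = \left(1 - 19\right) \left(-128\right) 1 \cdot 117 = \left(-18\right) \left(-128\right) 1 \cdot 117 = 2304 \cdot 1 \cdot 117 = 2304 \cdot 117 = 269568$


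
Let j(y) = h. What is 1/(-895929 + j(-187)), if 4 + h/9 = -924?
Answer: -1/904281 ≈ -1.1059e-6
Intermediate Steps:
h = -8352 (h = -36 + 9*(-924) = -36 - 8316 = -8352)
j(y) = -8352
1/(-895929 + j(-187)) = 1/(-895929 - 8352) = 1/(-904281) = -1/904281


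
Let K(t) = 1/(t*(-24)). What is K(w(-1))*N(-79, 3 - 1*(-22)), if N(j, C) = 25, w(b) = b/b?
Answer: -25/24 ≈ -1.0417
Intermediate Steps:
w(b) = 1
K(t) = -1/(24*t) (K(t) = -1/24/t = -1/(24*t))
K(w(-1))*N(-79, 3 - 1*(-22)) = -1/24/1*25 = -1/24*1*25 = -1/24*25 = -25/24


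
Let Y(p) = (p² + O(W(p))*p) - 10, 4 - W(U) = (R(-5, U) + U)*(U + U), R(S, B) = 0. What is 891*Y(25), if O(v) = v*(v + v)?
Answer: 69165135765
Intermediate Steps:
W(U) = 4 - 2*U² (W(U) = 4 - (0 + U)*(U + U) = 4 - U*2*U = 4 - 2*U²)
O(v) = 2*v² (O(v) = v*(2*v) = 2*v²)
Y(p) = -10 + p² + 2*p*(4 - 2*p²)² (Y(p) = (p² + (2*(4 - 2*p²)²)*p) - 10 = (p² + 2*p*(4 - 2*p²)²) - 10 = -10 + p² + 2*p*(4 - 2*p²)²)
891*Y(25) = 891*(-10 + 25² + 8*25*(-2 + 25²)²) = 891*(-10 + 625 + 8*25*(-2 + 625)²) = 891*(-10 + 625 + 8*25*623²) = 891*(-10 + 625 + 8*25*388129) = 891*(-10 + 625 + 77625800) = 891*77626415 = 69165135765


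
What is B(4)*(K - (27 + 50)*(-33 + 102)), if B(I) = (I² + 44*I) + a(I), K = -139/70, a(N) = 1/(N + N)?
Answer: -571839313/560 ≈ -1.0211e+6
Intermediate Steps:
a(N) = 1/(2*N)
K = -139/70 (K = -139*1/70 = -139/70 ≈ -1.9857)
B(I) = I² + 1/(2*I) + 44*I (B(I) = (I² + 44*I) + 1/(2*I) = I² + 1/(2*I) + 44*I)
B(4)*(K - (27 + 50)*(-33 + 102)) = (4² + (½)/4 + 44*4)*(-139/70 - (27 + 50)*(-33 + 102)) = (16 + (½)*(¼) + 176)*(-139/70 - 77*69) = (16 + ⅛ + 176)*(-139/70 - 1*5313) = 1537*(-139/70 - 5313)/8 = (1537/8)*(-372049/70) = -571839313/560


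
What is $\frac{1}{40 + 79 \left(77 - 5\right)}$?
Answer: $\frac{1}{5728} \approx 0.00017458$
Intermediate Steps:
$\frac{1}{40 + 79 \left(77 - 5\right)} = \frac{1}{40 + 79 \cdot 72} = \frac{1}{40 + 5688} = \frac{1}{5728}$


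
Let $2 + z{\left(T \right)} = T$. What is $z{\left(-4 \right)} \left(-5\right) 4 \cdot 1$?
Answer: $120$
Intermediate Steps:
$z{\left(T \right)} = -2 + T$
$z{\left(-4 \right)} \left(-5\right) 4 \cdot 1 = \left(-2 - 4\right) \left(-5\right) 4 \cdot 1 = - 6 \left(\left(-20\right) 1\right) = \left(-6\right) \left(-20\right) = 120$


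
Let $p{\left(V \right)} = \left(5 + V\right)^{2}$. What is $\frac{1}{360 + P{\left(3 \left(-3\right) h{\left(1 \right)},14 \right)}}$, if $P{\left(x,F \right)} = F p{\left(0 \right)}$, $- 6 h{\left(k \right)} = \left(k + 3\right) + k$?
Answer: $\frac{1}{710} \approx 0.0014085$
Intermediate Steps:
$h{\left(k \right)} = - \frac{1}{2} - \frac{k}{3}$ ($h{\left(k \right)} = - \frac{\left(k + 3\right) + k}{6} = - \frac{\left(3 + k\right) + k}{6} = - \frac{3 + 2 k}{6} = - \frac{1}{2} - \frac{k}{3}$)
$P{\left(x,F \right)} = 25 F$ ($P{\left(x,F \right)} = F \left(5 + 0\right)^{2} = F 5^{2} = F 25 = 25 F$)
$\frac{1}{360 + P{\left(3 \left(-3\right) h{\left(1 \right)},14 \right)}} = \frac{1}{360 + 25 \cdot 14} = \frac{1}{360 + 350} = \frac{1}{710}$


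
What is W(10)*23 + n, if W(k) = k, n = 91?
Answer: 321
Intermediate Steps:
W(10)*23 + n = 10*23 + 91 = 230 + 91 = 321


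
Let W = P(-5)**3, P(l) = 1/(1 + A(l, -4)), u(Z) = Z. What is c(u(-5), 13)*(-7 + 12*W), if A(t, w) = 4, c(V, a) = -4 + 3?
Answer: 863/125 ≈ 6.9040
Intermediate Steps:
c(V, a) = -1
P(l) = 1/5 (P(l) = 1/(1 + 4) = 1/5)
W = 1/125 (W = (1/5)**3 = 1/125 ≈ 0.0080000)
c(u(-5), 13)*(-7 + 12*W) = -(-7 + 12*(1/125)) = -(-7 + 12/125) = -1*(-863/125) = 863/125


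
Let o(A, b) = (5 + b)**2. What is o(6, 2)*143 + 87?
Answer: 7094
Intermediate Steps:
o(6, 2)*143 + 87 = (5 + 2)**2*143 + 87 = 7**2*143 + 87 = 49*143 + 87 = 7007 + 87 = 7094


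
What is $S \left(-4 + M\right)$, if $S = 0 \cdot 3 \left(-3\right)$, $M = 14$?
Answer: $0$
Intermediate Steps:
$S = 0$ ($S = 0 \left(-3\right) = 0$)
$S \left(-4 + M\right) = 0 \left(-4 + 14\right) = 0 \cdot 10 = 0$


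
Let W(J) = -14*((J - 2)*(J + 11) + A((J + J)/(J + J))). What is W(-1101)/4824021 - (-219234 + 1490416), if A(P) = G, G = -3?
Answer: -6132225494560/4824021 ≈ -1.2712e+6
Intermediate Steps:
A(P) = -3
W(J) = 42 - 14*(-2 + J)*(11 + J) (W(J) = -14*((J - 2)*(J + 11) - 3) = -14*((-2 + J)*(11 + J) - 3) = -14*(-3 + (-2 + J)*(11 + J)) = 42 - 14*(-2 + J)*(11 + J))
W(-1101)/4824021 - (-219234 + 1490416) = (350 - 126*(-1101) - 14*(-1101)²)/4824021 - (-219234 + 1490416) = (350 + 138726 - 14*1212201)*(1/4824021) - 1*1271182 = (350 + 138726 - 16970814)*(1/4824021) - 1271182 = -16831738*1/4824021 - 1271182 = -16831738/4824021 - 1271182 = -6132225494560/4824021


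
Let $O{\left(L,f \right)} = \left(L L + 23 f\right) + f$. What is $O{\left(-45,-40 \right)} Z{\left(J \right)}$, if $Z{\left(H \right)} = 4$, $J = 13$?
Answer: $4260$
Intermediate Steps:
$O{\left(L,f \right)} = L^{2} + 24 f$ ($O{\left(L,f \right)} = \left(L^{2} + 23 f\right) + f = L^{2} + 24 f$)
$O{\left(-45,-40 \right)} Z{\left(J \right)} = \left(\left(-45\right)^{2} + 24 \left(-40\right)\right) 4 = \left(2025 - 960\right) 4 = 1065 \cdot 4 = 4260$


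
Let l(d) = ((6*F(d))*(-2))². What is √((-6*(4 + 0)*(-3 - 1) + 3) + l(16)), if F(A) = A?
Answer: 111*√3 ≈ 192.26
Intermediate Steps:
l(d) = 144*d² (l(d) = ((6*d)*(-2))² = (-12*d)² = 144*d²)
√((-6*(4 + 0)*(-3 - 1) + 3) + l(16)) = √((-6*(4 + 0)*(-3 - 1) + 3) + 144*16²) = √((-24*(-4) + 3) + 144*256) = √((-6*(-16) + 3) + 36864) = √((96 + 3) + 36864) = √(99 + 36864) = √36963 = 111*√3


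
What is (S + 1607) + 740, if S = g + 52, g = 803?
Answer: 3202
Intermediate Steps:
S = 855 (S = 803 + 52 = 855)
(S + 1607) + 740 = (855 + 1607) + 740 = 2462 + 740 = 3202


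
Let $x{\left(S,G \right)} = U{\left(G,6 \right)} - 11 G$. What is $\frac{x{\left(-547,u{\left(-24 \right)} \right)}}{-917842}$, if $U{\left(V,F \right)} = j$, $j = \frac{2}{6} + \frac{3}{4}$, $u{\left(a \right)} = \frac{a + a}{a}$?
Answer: $\frac{251}{11014104} \approx 2.2789 \cdot 10^{-5}$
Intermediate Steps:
$u{\left(a \right)} = 2$ ($u{\left(a \right)} = \frac{2 a}{a} = 2$)
$j = \frac{13}{12}$ ($j = 2 \cdot \frac{1}{6} + 3 \cdot \frac{1}{4} = \frac{1}{3} + \frac{3}{4} = \frac{13}{12} \approx 1.0833$)
$U{\left(V,F \right)} = \frac{13}{12}$
$x{\left(S,G \right)} = \frac{13}{12} - 11 G$
$\frac{x{\left(-547,u{\left(-24 \right)} \right)}}{-917842} = \frac{\frac{13}{12} - 22}{-917842} = \left(\frac{13}{12} - 22\right) \left(- \frac{1}{917842}\right) = \left(- \frac{251}{12}\right) \left(- \frac{1}{917842}\right) = \frac{251}{11014104}$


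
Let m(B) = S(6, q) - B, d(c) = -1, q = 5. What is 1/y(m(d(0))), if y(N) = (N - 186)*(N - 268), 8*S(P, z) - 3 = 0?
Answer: 64/3150441 ≈ 2.0315e-5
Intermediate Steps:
S(P, z) = 3/8 (S(P, z) = 3/8 + (1/8)*0 = 3/8 + 0 = 3/8)
m(B) = 3/8 - B
y(N) = (-268 + N)*(-186 + N) (y(N) = (-186 + N)*(-268 + N) = (-268 + N)*(-186 + N))
1/y(m(d(0))) = 1/(49848 + (3/8 - 1*(-1))**2 - 454*(3/8 - 1*(-1))) = 1/(49848 + (3/8 + 1)**2 - 454*(3/8 + 1)) = 1/(49848 + (11/8)**2 - 454*11/8) = 1/(49848 + 121/64 - 2497/4) = 1/(3150441/64) = 64/3150441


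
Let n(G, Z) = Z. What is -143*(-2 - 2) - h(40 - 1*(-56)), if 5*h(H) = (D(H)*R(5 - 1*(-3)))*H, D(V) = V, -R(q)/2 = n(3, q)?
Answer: 150316/5 ≈ 30063.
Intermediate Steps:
R(q) = -2*q
h(H) = -16*H²/5 (h(H) = ((H*(-2*(5 - 1*(-3))))*H)/5 = ((H*(-2*(5 + 3)))*H)/5 = ((H*(-2*8))*H)/5 = ((H*(-16))*H)/5 = ((-16*H)*H)/5 = (-16*H²)/5 = -16*H²/5)
-143*(-2 - 2) - h(40 - 1*(-56)) = -143*(-2 - 2) - (-16)*(40 - 1*(-56))²/5 = -143*(-4) - (-16)*(40 + 56)²/5 = -143*(-4) - (-16)*96²/5 = 572 - (-16)*9216/5 = 572 - 1*(-147456/5) = 572 + 147456/5 = 150316/5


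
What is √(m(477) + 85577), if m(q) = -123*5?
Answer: √84962 ≈ 291.48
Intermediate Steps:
m(q) = -615
√(m(477) + 85577) = √(-615 + 85577) = √84962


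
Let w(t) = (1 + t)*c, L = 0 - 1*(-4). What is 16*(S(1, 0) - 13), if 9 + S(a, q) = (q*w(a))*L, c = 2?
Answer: -352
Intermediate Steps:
L = 4 (L = 0 + 4 = 4)
w(t) = 2 + 2*t (w(t) = (1 + t)*2 = 2 + 2*t)
S(a, q) = -9 + 4*q*(2 + 2*a) (S(a, q) = -9 + (q*(2 + 2*a))*4 = -9 + 4*q*(2 + 2*a))
16*(S(1, 0) - 13) = 16*((-9 + 8*0*(1 + 1)) - 13) = 16*((-9 + 8*0*2) - 13) = 16*((-9 + 0) - 13) = 16*(-9 - 13) = 16*(-22) = -352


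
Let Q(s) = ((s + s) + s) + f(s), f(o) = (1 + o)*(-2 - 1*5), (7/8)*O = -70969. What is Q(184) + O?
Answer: -572953/7 ≈ -81850.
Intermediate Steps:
O = -567752/7 (O = (8/7)*(-70969) = -567752/7 ≈ -81107.)
f(o) = -7 - 7*o (f(o) = (1 + o)*(-2 - 5) = (1 + o)*(-7) = -7 - 7*o)
Q(s) = -7 - 4*s (Q(s) = ((s + s) + s) + (-7 - 7*s) = (2*s + s) + (-7 - 7*s) = 3*s + (-7 - 7*s) = -7 - 4*s)
Q(184) + O = (-7 - 4*184) - 567752/7 = (-7 - 736) - 567752/7 = -743 - 567752/7 = -572953/7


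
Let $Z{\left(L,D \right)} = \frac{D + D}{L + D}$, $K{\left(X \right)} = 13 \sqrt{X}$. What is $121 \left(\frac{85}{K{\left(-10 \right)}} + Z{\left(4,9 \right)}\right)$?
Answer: $\frac{2178}{13} - \frac{2057 i \sqrt{10}}{26} \approx 167.54 - 250.18 i$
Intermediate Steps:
$Z{\left(L,D \right)} = \frac{2 D}{D + L}$
$121 \left(\frac{85}{K{\left(-10 \right)}} + Z{\left(4,9 \right)}\right) = 121 \left(\frac{85}{13 \sqrt{-10}} + 2 \cdot 9 \frac{1}{9 + 4}\right) = 121 \left(\frac{85}{13 i \sqrt{10}} + 2 \cdot 9 \cdot \frac{1}{13}\right) = 121 \left(85 \left(- \frac{i \sqrt{10}}{130}\right) + \frac{18}{13}\right) = 121 \left(- \frac{17 i \sqrt{10}}{26} + \frac{18}{13}\right) = 121 \left(\frac{18}{13} - \frac{17 i \sqrt{10}}{26}\right) = \frac{2178}{13} - \frac{2057 i \sqrt{10}}{26}$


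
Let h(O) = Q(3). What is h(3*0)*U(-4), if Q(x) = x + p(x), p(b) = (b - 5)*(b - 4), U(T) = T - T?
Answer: 0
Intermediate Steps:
U(T) = 0
p(b) = (-5 + b)*(-4 + b)
Q(x) = 20 + x² - 8*x (Q(x) = x + (20 + x² - 9*x) = 20 + x² - 8*x)
h(O) = 5 (h(O) = 20 + 3² - 8*3 = 20 + 9 - 24 = 5)
h(3*0)*U(-4) = 5*0 = 0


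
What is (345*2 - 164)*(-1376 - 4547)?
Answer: -3115498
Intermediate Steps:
(345*2 - 164)*(-1376 - 4547) = (690 - 164)*(-5923) = 526*(-5923) = -3115498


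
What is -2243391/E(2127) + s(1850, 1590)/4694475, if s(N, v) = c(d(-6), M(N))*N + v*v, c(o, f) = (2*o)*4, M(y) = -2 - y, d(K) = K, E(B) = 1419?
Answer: -46791473769/29606489 ≈ -1580.4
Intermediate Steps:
c(o, f) = 8*o
s(N, v) = v² - 48*N (s(N, v) = (8*(-6))*N + v*v = -48*N + v² = v² - 48*N)
-2243391/E(2127) + s(1850, 1590)/4694475 = -2243391/1419 + (1590² - 48*1850)/4694475 = -2243391*1/1419 + (2528100 - 88800)*(1/4694475) = -747797/473 + 2439300*(1/4694475) = -747797/473 + 32524/62593 = -46791473769/29606489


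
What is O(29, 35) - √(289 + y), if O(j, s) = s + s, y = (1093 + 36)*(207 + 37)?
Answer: 70 - √275765 ≈ -455.13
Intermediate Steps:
y = 275476 (y = 1129*244 = 275476)
O(j, s) = 2*s
O(29, 35) - √(289 + y) = 2*35 - √(289 + 275476) = 70 - √275765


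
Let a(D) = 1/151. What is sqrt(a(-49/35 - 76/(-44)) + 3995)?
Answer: sqrt(91090146)/151 ≈ 63.206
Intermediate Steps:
a(D) = 1/151
sqrt(a(-49/35 - 76/(-44)) + 3995) = sqrt(1/151 + 3995) = sqrt(603246/151) = sqrt(91090146)/151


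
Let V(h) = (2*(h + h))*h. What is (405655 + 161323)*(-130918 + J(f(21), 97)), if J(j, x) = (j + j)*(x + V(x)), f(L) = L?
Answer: 824311170904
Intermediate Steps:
V(h) = 4*h**2 (V(h) = (2*(2*h))*h = (4*h)*h = 4*h**2)
J(j, x) = 2*j*(x + 4*x**2) (J(j, x) = (j + j)*(x + 4*x**2) = (2*j)*(x + 4*x**2) = 2*j*(x + 4*x**2))
(405655 + 161323)*(-130918 + J(f(21), 97)) = (405655 + 161323)*(-130918 + 2*21*97*(1 + 4*97)) = 566978*(-130918 + 2*21*97*(1 + 388)) = 566978*(-130918 + 2*21*97*389) = 566978*(-130918 + 1584786) = 566978*1453868 = 824311170904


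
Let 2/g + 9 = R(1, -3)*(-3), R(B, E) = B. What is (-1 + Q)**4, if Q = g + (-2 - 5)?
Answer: 5764801/1296 ≈ 4448.1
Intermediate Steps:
g = -1/6 (g = 2/(-9 + 1*(-3)) = 2/(-9 - 3) = 2/(-12) = 2*(-1/12) = -1/6 ≈ -0.16667)
Q = -43/6 (Q = -1/6 + (-2 - 5) = -1/6 - 7 = -43/6 ≈ -7.1667)
(-1 + Q)**4 = (-1 - 43/6)**4 = (-49/6)**4 = 5764801/1296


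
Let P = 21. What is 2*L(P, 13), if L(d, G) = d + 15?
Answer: 72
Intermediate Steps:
L(d, G) = 15 + d
2*L(P, 13) = 2*(15 + 21) = 2*36 = 72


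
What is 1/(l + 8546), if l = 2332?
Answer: 1/10878 ≈ 9.1929e-5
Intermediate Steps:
1/(l + 8546) = 1/(2332 + 8546) = 1/10878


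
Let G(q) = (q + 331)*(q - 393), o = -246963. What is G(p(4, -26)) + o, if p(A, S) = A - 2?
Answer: -377166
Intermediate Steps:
p(A, S) = -2 + A
G(q) = (-393 + q)*(331 + q) (G(q) = (331 + q)*(-393 + q) = (-393 + q)*(331 + q))
G(p(4, -26)) + o = (-130083 + (-2 + 4)**2 - 62*(-2 + 4)) - 246963 = (-130083 + 2**2 - 62*2) - 246963 = (-130083 + 4 - 124) - 246963 = -130203 - 246963 = -377166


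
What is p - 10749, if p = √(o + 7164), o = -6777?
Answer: -10749 + 3*√43 ≈ -10729.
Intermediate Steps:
p = 3*√43 (p = √(-6777 + 7164) = √387 = 3*√43 ≈ 19.672)
p - 10749 = 3*√43 - 10749 = -10749 + 3*√43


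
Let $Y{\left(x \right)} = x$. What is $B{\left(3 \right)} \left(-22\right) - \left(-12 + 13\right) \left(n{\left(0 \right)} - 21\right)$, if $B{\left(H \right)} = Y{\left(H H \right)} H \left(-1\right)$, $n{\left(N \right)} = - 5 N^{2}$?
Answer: $615$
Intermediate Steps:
$B{\left(H \right)} = - H^{3}$ ($B{\left(H \right)} = H H H \left(-1\right) = H^{2} H \left(-1\right) = H^{3} \left(-1\right) = - H^{3}$)
$B{\left(3 \right)} \left(-22\right) - \left(-12 + 13\right) \left(n{\left(0 \right)} - 21\right) = - 3^{3} \left(-22\right) - \left(-12 + 13\right) \left(- 5 \cdot 0^{2} - 21\right) = \left(-1\right) 27 \left(-22\right) - 1 \left(\left(-5\right) 0 - 21\right) = \left(-27\right) \left(-22\right) - 1 \left(0 - 21\right) = 594 - 1 \left(-21\right) = 594 - -21 = 594 + 21 = 615$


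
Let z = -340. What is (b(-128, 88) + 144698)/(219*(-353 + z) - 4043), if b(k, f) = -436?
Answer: -72131/77905 ≈ -0.92588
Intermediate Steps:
(b(-128, 88) + 144698)/(219*(-353 + z) - 4043) = (-436 + 144698)/(219*(-353 - 340) - 4043) = 144262/(219*(-693) - 4043) = 144262/(-151767 - 4043) = 144262/(-155810) = 144262*(-1/155810) = -72131/77905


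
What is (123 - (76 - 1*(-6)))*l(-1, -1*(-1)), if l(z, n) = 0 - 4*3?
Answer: -492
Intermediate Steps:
l(z, n) = -12 (l(z, n) = 0 - 12 = -12)
(123 - (76 - 1*(-6)))*l(-1, -1*(-1)) = (123 - (76 - 1*(-6)))*(-12) = (123 - (76 + 6))*(-12) = (123 - 1*82)*(-12) = (123 - 82)*(-12) = 41*(-12) = -492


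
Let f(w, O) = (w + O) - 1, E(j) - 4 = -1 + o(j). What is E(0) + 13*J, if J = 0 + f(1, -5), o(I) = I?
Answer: -62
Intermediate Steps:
E(j) = 3 + j (E(j) = 4 + (-1 + j) = 3 + j)
f(w, O) = -1 + O + w (f(w, O) = (O + w) - 1 = -1 + O + w)
J = -5 (J = 0 + (-1 - 5 + 1) = 0 - 5 = -5)
E(0) + 13*J = (3 + 0) + 13*(-5) = 3 - 65 = -62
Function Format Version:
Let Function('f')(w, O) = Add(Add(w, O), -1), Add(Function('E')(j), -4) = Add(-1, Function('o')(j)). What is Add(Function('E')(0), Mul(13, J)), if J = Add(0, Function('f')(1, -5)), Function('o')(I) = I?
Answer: -62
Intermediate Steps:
Function('E')(j) = Add(3, j) (Function('E')(j) = Add(4, Add(-1, j)) = Add(3, j))
Function('f')(w, O) = Add(-1, O, w) (Function('f')(w, O) = Add(Add(O, w), -1) = Add(-1, O, w))
J = -5 (J = Add(0, Add(-1, -5, 1)) = Add(0, -5) = -5)
Add(Function('E')(0), Mul(13, J)) = Add(Add(3, 0), Mul(13, -5)) = Add(3, -65) = -62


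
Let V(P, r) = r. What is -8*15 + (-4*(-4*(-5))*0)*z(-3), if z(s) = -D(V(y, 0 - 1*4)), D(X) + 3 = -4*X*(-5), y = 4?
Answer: -120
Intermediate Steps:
D(X) = -3 + 20*X (D(X) = -3 - 4*X*(-5) = -3 + 20*X)
z(s) = 83 (z(s) = -(-3 + 20*(0 - 1*4)) = -(-3 + 20*(0 - 4)) = -(-3 + 20*(-4)) = -(-3 - 80) = -1*(-83) = 83)
-8*15 + (-4*(-4*(-5))*0)*z(-3) = -8*15 - 4*(-4*(-5))*0*83 = -120 - 80*0*83 = -120 - 4*0*83 = -120 + 0*83 = -120 + 0 = -120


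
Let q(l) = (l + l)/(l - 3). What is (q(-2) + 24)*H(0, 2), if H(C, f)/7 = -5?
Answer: -868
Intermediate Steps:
q(l) = 2*l/(-3 + l) (q(l) = (2*l)/(-3 + l) = 2*l/(-3 + l))
H(C, f) = -35 (H(C, f) = 7*(-5) = -35)
(q(-2) + 24)*H(0, 2) = (2*(-2)/(-3 - 2) + 24)*(-35) = (2*(-2)/(-5) + 24)*(-35) = (2*(-2)*(-1/5) + 24)*(-35) = (4/5 + 24)*(-35) = (124/5)*(-35) = -868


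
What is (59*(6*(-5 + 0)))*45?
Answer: -79650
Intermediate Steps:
(59*(6*(-5 + 0)))*45 = (59*(6*(-5)))*45 = (59*(-30))*45 = -1770*45 = -79650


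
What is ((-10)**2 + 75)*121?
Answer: 21175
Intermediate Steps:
((-10)**2 + 75)*121 = (100 + 75)*121 = 175*121 = 21175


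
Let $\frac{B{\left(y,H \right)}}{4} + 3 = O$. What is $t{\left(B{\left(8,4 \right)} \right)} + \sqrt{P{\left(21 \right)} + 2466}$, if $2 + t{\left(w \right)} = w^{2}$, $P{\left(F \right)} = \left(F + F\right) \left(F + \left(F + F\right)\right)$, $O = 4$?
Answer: $14 + 6 \sqrt{142} \approx 85.498$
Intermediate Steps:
$B{\left(y,H \right)} = 4$ ($B{\left(y,H \right)} = -12 + 4 \cdot 4 = -12 + 16 = 4$)
$P{\left(F \right)} = 6 F^{2}$ ($P{\left(F \right)} = 2 F \left(F + 2 F\right) = 2 F 3 F = 6 F^{2}$)
$t{\left(w \right)} = -2 + w^{2}$
$t{\left(B{\left(8,4 \right)} \right)} + \sqrt{P{\left(21 \right)} + 2466} = \left(-2 + 4^{2}\right) + \sqrt{6 \cdot 21^{2} + 2466} = \left(-2 + 16\right) + \sqrt{6 \cdot 441 + 2466} = 14 + \sqrt{2646 + 2466} = 14 + \sqrt{5112} = 14 + 6 \sqrt{142}$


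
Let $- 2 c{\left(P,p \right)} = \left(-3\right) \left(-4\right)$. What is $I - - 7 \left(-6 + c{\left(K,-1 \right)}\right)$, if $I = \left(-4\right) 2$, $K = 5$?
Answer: $-92$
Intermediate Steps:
$c{\left(P,p \right)} = -6$ ($c{\left(P,p \right)} = - \frac{\left(-3\right) \left(-4\right)}{2} = \left(- \frac{1}{2}\right) 12 = -6$)
$I = -8$
$I - - 7 \left(-6 + c{\left(K,-1 \right)}\right) = -8 - - 7 \left(-6 - 6\right) = -8 - \left(-7\right) \left(-12\right) = -8 - 84 = -92$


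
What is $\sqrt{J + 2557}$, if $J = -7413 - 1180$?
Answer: $2 i \sqrt{1509} \approx 77.692 i$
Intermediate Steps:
$J = -8593$ ($J = -7413 - 1180 = -8593$)
$\sqrt{J + 2557} = \sqrt{-8593 + 2557} = \sqrt{-6036} = 2 i \sqrt{1509}$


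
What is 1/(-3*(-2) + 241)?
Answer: 1/247 ≈ 0.0040486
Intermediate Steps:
1/(-3*(-2) + 241) = 1/(6 + 241) = 1/247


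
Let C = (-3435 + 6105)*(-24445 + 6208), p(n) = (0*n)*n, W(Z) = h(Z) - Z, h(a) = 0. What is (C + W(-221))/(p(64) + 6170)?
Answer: -48692569/6170 ≈ -7891.8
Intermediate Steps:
W(Z) = -Z (W(Z) = 0 - Z = -Z)
p(n) = 0 (p(n) = 0*n = 0)
C = -48692790 (C = 2670*(-18237) = -48692790)
(C + W(-221))/(p(64) + 6170) = (-48692790 - 1*(-221))/(0 + 6170) = (-48692790 + 221)/6170 = -48692569*1/6170 = -48692569/6170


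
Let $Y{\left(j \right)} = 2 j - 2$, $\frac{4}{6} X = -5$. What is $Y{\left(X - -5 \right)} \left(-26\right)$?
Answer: $182$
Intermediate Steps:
$X = - \frac{15}{2}$ ($X = \frac{3}{2} \left(-5\right) = - \frac{15}{2} \approx -7.5$)
$Y{\left(j \right)} = -2 + 2 j$
$Y{\left(X - -5 \right)} \left(-26\right) = \left(-2 + 2 \left(- \frac{15}{2} - -5\right)\right) \left(-26\right) = \left(-2 + 2 \left(- \frac{15}{2} + 5\right)\right) \left(-26\right) = \left(-2 + 2 \left(- \frac{5}{2}\right)\right) \left(-26\right) = \left(-2 - 5\right) \left(-26\right) = \left(-7\right) \left(-26\right) = 182$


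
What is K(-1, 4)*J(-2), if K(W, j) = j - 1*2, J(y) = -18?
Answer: -36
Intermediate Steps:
K(W, j) = -2 + j (K(W, j) = j - 2 = -2 + j)
K(-1, 4)*J(-2) = (-2 + 4)*(-18) = 2*(-18) = -36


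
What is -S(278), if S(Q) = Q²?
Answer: -77284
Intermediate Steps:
-S(278) = -1*278² = -1*77284 = -77284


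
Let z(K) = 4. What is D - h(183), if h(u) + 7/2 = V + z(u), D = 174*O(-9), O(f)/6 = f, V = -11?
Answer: -18771/2 ≈ -9385.5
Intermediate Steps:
O(f) = 6*f
D = -9396 (D = 174*(6*(-9)) = 174*(-54) = -9396)
h(u) = -21/2 (h(u) = -7/2 + (-11 + 4) = -7/2 - 7 = -21/2)
D - h(183) = -9396 - 1*(-21/2) = -9396 + 21/2 = -18771/2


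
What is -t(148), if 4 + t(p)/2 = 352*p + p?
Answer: -104480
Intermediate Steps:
t(p) = -8 + 706*p (t(p) = -8 + 2*(352*p + p) = -8 + 2*(353*p) = -8 + 706*p)
-t(148) = -(-8 + 706*148) = -(-8 + 104488) = -1*104480 = -104480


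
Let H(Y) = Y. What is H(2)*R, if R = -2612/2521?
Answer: -5224/2521 ≈ -2.0722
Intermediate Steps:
R = -2612/2521 (R = -2612*1/2521 = -2612/2521 ≈ -1.0361)
H(2)*R = 2*(-2612/2521) = -5224/2521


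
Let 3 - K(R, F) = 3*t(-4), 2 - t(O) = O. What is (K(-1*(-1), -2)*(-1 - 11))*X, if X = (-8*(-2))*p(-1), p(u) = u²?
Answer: 2880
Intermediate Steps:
t(O) = 2 - O
K(R, F) = -15 (K(R, F) = 3 - 3*(2 - 1*(-4)) = 3 - 3*(2 + 4) = 3 - 3*6 = 3 - 1*18 = 3 - 18 = -15)
X = 16 (X = -8*(-2)*(-1)² = 16*1 = 16)
(K(-1*(-1), -2)*(-1 - 11))*X = -15*(-1 - 11)*16 = -15*(-12)*16 = 180*16 = 2880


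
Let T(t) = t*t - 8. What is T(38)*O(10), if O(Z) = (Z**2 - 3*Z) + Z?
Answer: 114880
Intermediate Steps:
T(t) = -8 + t**2 (T(t) = t**2 - 8 = -8 + t**2)
O(Z) = Z**2 - 2*Z
T(38)*O(10) = (-8 + 38**2)*(10*(-2 + 10)) = (-8 + 1444)*(10*8) = 1436*80 = 114880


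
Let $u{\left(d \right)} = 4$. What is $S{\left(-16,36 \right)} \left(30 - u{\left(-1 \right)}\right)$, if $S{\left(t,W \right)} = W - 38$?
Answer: $-52$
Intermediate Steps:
$S{\left(t,W \right)} = -38 + W$
$S{\left(-16,36 \right)} \left(30 - u{\left(-1 \right)}\right) = \left(-38 + 36\right) \left(30 - 4\right) = - 2 \left(30 - 4\right) = \left(-2\right) 26 = -52$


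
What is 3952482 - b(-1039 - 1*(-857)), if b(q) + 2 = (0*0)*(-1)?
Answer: 3952484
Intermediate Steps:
b(q) = -2 (b(q) = -2 + (0*0)*(-1) = -2 + 0*(-1) = -2 + 0 = -2)
3952482 - b(-1039 - 1*(-857)) = 3952482 - 1*(-2) = 3952482 + 2 = 3952484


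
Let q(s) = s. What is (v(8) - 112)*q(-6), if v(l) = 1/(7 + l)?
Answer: 3358/5 ≈ 671.60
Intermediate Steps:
(v(8) - 112)*q(-6) = (1/(7 + 8) - 112)*(-6) = (1/15 - 112)*(-6) = -1679/15*(-6) = 3358/5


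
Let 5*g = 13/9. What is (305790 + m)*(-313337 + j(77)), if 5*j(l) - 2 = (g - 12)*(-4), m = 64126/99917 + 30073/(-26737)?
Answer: -57591092067941655223037/601083186525 ≈ -9.5812e+10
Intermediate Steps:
m = -1290267079/2671480829 (m = 64126*(1/99917) + 30073*(-1/26737) = 64126/99917 - 30073/26737 = -1290267079/2671480829 ≈ -0.48298)
g = 13/45 (g = (13/9)/5 = (13*(⅑))/5 = (⅕)*(13/9) = 13/45 ≈ 0.28889)
j(l) = 2198/225 (j(l) = ⅖ + ((13/45 - 12)*(-4))/5 = ⅖ + (-527/45*(-4))/5 = ⅖ + (⅕)*(2108/45) = ⅖ + 2108/225 = 2198/225)
(305790 + m)*(-313337 + j(77)) = (305790 - 1290267079/2671480829)*(-313337 + 2198/225) = (816910832432831/2671480829)*(-70498627/225) = -57591092067941655223037/601083186525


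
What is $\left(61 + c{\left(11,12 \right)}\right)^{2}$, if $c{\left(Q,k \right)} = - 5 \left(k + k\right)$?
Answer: $3481$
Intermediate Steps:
$c{\left(Q,k \right)} = - 10 k$ ($c{\left(Q,k \right)} = - 5 \cdot 2 k = - 10 k$)
$\left(61 + c{\left(11,12 \right)}\right)^{2} = \left(61 - 120\right)^{2} = \left(-59\right)^{2} = 3481$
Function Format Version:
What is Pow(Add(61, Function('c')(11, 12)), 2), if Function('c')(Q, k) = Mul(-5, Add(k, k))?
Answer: 3481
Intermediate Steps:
Function('c')(Q, k) = Mul(-10, k) (Function('c')(Q, k) = Mul(-5, Mul(2, k)) = Mul(-10, k))
Pow(Add(61, Function('c')(11, 12)), 2) = Pow(Add(61, Mul(-10, 12)), 2) = Pow(Add(61, -120), 2) = Pow(-59, 2) = 3481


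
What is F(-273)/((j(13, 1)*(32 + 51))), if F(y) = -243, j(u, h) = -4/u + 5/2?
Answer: -2106/1577 ≈ -1.3354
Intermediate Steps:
j(u, h) = 5/2 - 4/u (j(u, h) = -4/u + 5*(½) = -4/u + 5/2 = 5/2 - 4/u)
F(-273)/((j(13, 1)*(32 + 51))) = -243*1/((32 + 51)*(5/2 - 4/13)) = -243*1/(83*(5/2 - 4*1/13)) = -243*1/(83*(5/2 - 4/13)) = -243/((57/26)*83) = -243/4731/26 = -243*26/4731 = -2106/1577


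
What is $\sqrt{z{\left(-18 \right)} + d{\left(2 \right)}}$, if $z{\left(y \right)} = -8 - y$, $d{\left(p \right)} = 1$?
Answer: $\sqrt{11} \approx 3.3166$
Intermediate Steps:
$\sqrt{z{\left(-18 \right)} + d{\left(2 \right)}} = \sqrt{\left(-8 - -18\right) + 1} = \sqrt{\left(-8 + 18\right) + 1} = \sqrt{10 + 1} = \sqrt{11}$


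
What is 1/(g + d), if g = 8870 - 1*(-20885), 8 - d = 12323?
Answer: 1/17440 ≈ 5.7339e-5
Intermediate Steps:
d = -12315 (d = 8 - 1*12323 = 8 - 12323 = -12315)
g = 29755 (g = 8870 + 20885 = 29755)
1/(g + d) = 1/(29755 - 12315) = 1/17440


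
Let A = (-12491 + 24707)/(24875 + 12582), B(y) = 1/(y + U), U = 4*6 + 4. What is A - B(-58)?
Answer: 403937/1123710 ≈ 0.35947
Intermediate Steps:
U = 28 (U = 24 + 4 = 28)
B(y) = 1/(28 + y) (B(y) = 1/(y + 28) = 1/(28 + y))
A = 12216/37457 ≈ 0.32613
A - B(-58) = 12216/37457 - 1/(28 - 58) = 12216/37457 - 1/(-30) = 12216/37457 - 1*(-1/30) = 12216/37457 + 1/30 = 403937/1123710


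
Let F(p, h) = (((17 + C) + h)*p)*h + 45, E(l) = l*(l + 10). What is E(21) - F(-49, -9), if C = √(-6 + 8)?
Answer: -2922 - 441*√2 ≈ -3545.7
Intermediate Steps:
C = √2 ≈ 1.4142
E(l) = l*(10 + l)
F(p, h) = 45 + h*p*(17 + h + √2) (F(p, h) = (((17 + √2) + h)*p)*h + 45 = ((17 + h + √2)*p)*h + 45 = (p*(17 + h + √2))*h + 45 = h*p*(17 + h + √2) + 45 = 45 + h*p*(17 + h + √2))
E(21) - F(-49, -9) = 21*(10 + 21) - (45 - 49*(-9)² + 17*(-9)*(-49) - 9*(-49)*√2) = 21*31 - (45 - 49*81 + 7497 + 441*√2) = 651 - (45 - 3969 + 7497 + 441*√2) = 651 - (3573 + 441*√2) = 651 + (-3573 - 441*√2) = -2922 - 441*√2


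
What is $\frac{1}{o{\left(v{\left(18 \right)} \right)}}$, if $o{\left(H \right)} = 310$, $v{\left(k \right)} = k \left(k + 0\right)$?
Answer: $\frac{1}{310} \approx 0.0032258$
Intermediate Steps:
$v{\left(k \right)} = k^{2}$ ($v{\left(k \right)} = k k = k^{2}$)
$\frac{1}{o{\left(v{\left(18 \right)} \right)}} = \frac{1}{310}$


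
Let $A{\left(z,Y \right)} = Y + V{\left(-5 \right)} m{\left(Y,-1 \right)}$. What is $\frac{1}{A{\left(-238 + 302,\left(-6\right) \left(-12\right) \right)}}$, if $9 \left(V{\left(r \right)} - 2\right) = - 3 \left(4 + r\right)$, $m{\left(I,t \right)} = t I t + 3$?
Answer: $\frac{1}{247} \approx 0.0040486$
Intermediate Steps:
$m{\left(I,t \right)} = 3 + I t^{2}$ ($m{\left(I,t \right)} = I t t + 3 = I t^{2} + 3 = 3 + I t^{2}$)
$V{\left(r \right)} = \frac{2}{3} - \frac{r}{3}$ ($V{\left(r \right)} = 2 + \frac{\left(-3\right) \left(4 + r\right)}{9} = 2 + \frac{-12 - 3 r}{9} = 2 - \left(\frac{4}{3} + \frac{r}{3}\right) = \frac{2}{3} - \frac{r}{3}$)
$A{\left(z,Y \right)} = 7 + \frac{10 Y}{3}$ ($A{\left(z,Y \right)} = Y + \left(\frac{2}{3} - - \frac{5}{3}\right) \left(3 + Y \left(-1\right)^{2}\right) = Y + \left(\frac{2}{3} + \frac{5}{3}\right) \left(3 + Y 1\right) = Y + \frac{7 \left(3 + Y\right)}{3} = Y + \left(7 + \frac{7 Y}{3}\right) = 7 + \frac{10 Y}{3}$)
$\frac{1}{A{\left(-238 + 302,\left(-6\right) \left(-12\right) \right)}} = \frac{1}{7 + \frac{10 \left(\left(-6\right) \left(-12\right)\right)}{3}} = \frac{1}{7 + \frac{10}{3} \cdot 72} = \frac{1}{7 + 240} = \frac{1}{247}$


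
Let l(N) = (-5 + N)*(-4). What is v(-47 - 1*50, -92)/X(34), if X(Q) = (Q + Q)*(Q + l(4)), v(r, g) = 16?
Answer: 2/323 ≈ 0.0061920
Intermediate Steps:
l(N) = 20 - 4*N
X(Q) = 2*Q*(4 + Q) (X(Q) = (Q + Q)*(Q + (20 - 4*4)) = (2*Q)*(Q + (20 - 16)) = (2*Q)*(Q + 4) = (2*Q)*(4 + Q) = 2*Q*(4 + Q))
v(-47 - 1*50, -92)/X(34) = 16/((2*34*(4 + 34))) = 16/((2*34*38)) = 16/2584 = 16*(1/2584) = 2/323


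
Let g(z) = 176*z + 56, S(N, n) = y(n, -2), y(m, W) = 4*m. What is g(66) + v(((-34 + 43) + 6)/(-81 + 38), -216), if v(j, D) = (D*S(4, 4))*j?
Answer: 553736/43 ≈ 12878.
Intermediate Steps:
S(N, n) = 4*n
v(j, D) = 16*D*j (v(j, D) = (D*(4*4))*j = (D*16)*j = (16*D)*j = 16*D*j)
g(z) = 56 + 176*z
g(66) + v(((-34 + 43) + 6)/(-81 + 38), -216) = (56 + 176*66) + 16*(-216)*(((-34 + 43) + 6)/(-81 + 38)) = (56 + 11616) + 16*(-216)*((9 + 6)/(-43)) = 11672 + 16*(-216)*(15*(-1/43)) = 11672 + 16*(-216)*(-15/43) = 11672 + 51840/43 = 553736/43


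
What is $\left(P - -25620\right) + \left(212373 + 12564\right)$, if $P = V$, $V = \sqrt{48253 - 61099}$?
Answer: $250557 + i \sqrt{12846} \approx 2.5056 \cdot 10^{5} + 113.34 i$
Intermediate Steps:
$V = i \sqrt{12846}$ ($V = \sqrt{-12846} = i \sqrt{12846} \approx 113.34 i$)
$P = i \sqrt{12846} \approx 113.34 i$
$\left(P - -25620\right) + \left(212373 + 12564\right) = \left(i \sqrt{12846} - -25620\right) + \left(212373 + 12564\right) = \left(i \sqrt{12846} + \left(25724 - 104\right)\right) + 224937 = \left(i \sqrt{12846} + 25620\right) + 224937 = \left(25620 + i \sqrt{12846}\right) + 224937 = 250557 + i \sqrt{12846}$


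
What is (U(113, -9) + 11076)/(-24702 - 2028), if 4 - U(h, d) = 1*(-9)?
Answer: -11089/26730 ≈ -0.41485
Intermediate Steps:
U(h, d) = 13 (U(h, d) = 4 - (-9) = 4 - 1*(-9) = 4 + 9 = 13)
(U(113, -9) + 11076)/(-24702 - 2028) = (13 + 11076)/(-24702 - 2028) = 11089/(-26730) = 11089*(-1/26730) = -11089/26730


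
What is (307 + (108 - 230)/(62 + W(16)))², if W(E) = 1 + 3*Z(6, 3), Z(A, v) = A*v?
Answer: 1281425209/13689 ≈ 93610.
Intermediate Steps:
W(E) = 55 (W(E) = 1 + 3*(6*3) = 1 + 3*18 = 1 + 54 = 55)
(307 + (108 - 230)/(62 + W(16)))² = (307 + (108 - 230)/(62 + 55))² = (307 - 122/117)² = (35797/117)² = 1281425209/13689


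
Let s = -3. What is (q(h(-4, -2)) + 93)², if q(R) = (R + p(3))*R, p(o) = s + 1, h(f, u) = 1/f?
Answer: 2241009/256 ≈ 8753.9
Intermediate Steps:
p(o) = -2 (p(o) = -3 + 1 = -2)
q(R) = R*(-2 + R) (q(R) = (R - 2)*R = (-2 + R)*R = R*(-2 + R))
(q(h(-4, -2)) + 93)² = ((-2 + 1/(-4))/(-4) + 93)² = (-(-2 - ¼)/4 + 93)² = (-¼*(-9/4) + 93)² = (9/16 + 93)² = (1497/16)² = 2241009/256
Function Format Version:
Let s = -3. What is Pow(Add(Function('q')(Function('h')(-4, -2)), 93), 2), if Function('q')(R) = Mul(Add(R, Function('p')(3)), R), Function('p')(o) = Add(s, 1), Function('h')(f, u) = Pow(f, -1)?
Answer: Rational(2241009, 256) ≈ 8753.9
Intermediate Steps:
Function('p')(o) = -2 (Function('p')(o) = Add(-3, 1) = -2)
Function('q')(R) = Mul(R, Add(-2, R)) (Function('q')(R) = Mul(Add(R, -2), R) = Mul(Add(-2, R), R) = Mul(R, Add(-2, R)))
Pow(Add(Function('q')(Function('h')(-4, -2)), 93), 2) = Pow(Add(Mul(Pow(-4, -1), Add(-2, Pow(-4, -1))), 93), 2) = Pow(Add(Mul(Rational(-1, 4), Add(-2, Rational(-1, 4))), 93), 2) = Pow(Add(Mul(Rational(-1, 4), Rational(-9, 4)), 93), 2) = Pow(Add(Rational(9, 16), 93), 2) = Pow(Rational(1497, 16), 2) = Rational(2241009, 256)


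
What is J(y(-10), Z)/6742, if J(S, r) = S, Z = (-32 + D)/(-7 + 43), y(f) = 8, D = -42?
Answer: 4/3371 ≈ 0.0011866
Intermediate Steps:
Z = -37/18 (Z = (-32 - 42)/(-7 + 43) = -74/36 = -74*1/36 = -37/18 ≈ -2.0556)
J(y(-10), Z)/6742 = 8/6742 = 8*(1/6742) = 4/3371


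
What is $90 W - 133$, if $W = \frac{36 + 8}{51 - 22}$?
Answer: $\frac{103}{29} \approx 3.5517$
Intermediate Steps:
$W = \frac{44}{29} \approx 1.5172$
$90 W - 133 = 90 \cdot \frac{44}{29} - 133 = \frac{3960}{29} - 133 = \frac{103}{29}$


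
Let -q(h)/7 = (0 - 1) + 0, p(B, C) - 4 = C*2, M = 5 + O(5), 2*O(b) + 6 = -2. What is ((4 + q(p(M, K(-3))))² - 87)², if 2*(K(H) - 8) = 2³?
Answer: 1156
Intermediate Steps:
K(H) = 12 (K(H) = 8 + (½)*2³ = 8 + (½)*8 = 8 + 4 = 12)
O(b) = -4 (O(b) = -3 + (½)*(-2) = -3 - 1 = -4)
M = 1 (M = 5 - 4 = 1)
p(B, C) = 4 + 2*C (p(B, C) = 4 + C*2 = 4 + 2*C)
q(h) = 7 (q(h) = -7*((0 - 1) + 0) = -7*(-1 + 0) = -7*(-1) = 7)
((4 + q(p(M, K(-3))))² - 87)² = ((4 + 7)² - 87)² = (11² - 87)² = (121 - 87)² = 34² = 1156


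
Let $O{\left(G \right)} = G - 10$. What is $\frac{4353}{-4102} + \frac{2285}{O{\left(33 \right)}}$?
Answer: $\frac{9272951}{94346} \approx 98.287$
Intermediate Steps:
$O{\left(G \right)} = -10 + G$ ($O{\left(G \right)} = G - 10 = -10 + G$)
$\frac{4353}{-4102} + \frac{2285}{O{\left(33 \right)}} = \frac{4353}{-4102} + \frac{2285}{-10 + 33} = 4353 \left(- \frac{1}{4102}\right) + \frac{2285}{23} = - \frac{4353}{4102} + 2285 \cdot \frac{1}{23} = - \frac{4353}{4102} + \frac{2285}{23} = \frac{9272951}{94346}$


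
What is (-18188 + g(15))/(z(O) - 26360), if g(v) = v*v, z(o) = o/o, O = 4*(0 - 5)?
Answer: 17963/26359 ≈ 0.68147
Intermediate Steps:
O = -20 (O = 4*(-5) = -20)
z(o) = 1
g(v) = v²
(-18188 + g(15))/(z(O) - 26360) = (-18188 + 15²)/(1 - 26360) = (-18188 + 225)/(-26359) = -17963*(-1/26359) = 17963/26359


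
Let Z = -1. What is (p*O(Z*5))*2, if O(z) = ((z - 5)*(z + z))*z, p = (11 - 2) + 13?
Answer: -22000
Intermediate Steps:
p = 22 (p = 9 + 13 = 22)
O(z) = 2*z**2*(-5 + z) (O(z) = ((-5 + z)*(2*z))*z = (2*z*(-5 + z))*z = 2*z**2*(-5 + z))
(p*O(Z*5))*2 = (22*(2*(-1*5)**2*(-5 - 1*5)))*2 = (22*(2*(-5)**2*(-5 - 5)))*2 = (22*(2*25*(-10)))*2 = (22*(-500))*2 = -11000*2 = -22000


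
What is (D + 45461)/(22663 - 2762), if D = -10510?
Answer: 4993/2843 ≈ 1.7562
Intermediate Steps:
(D + 45461)/(22663 - 2762) = (-10510 + 45461)/(22663 - 2762) = 34951/19901 = 34951*(1/19901) = 4993/2843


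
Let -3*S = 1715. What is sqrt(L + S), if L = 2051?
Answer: sqrt(13314)/3 ≈ 38.462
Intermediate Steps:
S = -1715/3 (S = -1/3*1715 = -1715/3 ≈ -571.67)
sqrt(L + S) = sqrt(2051 - 1715/3) = sqrt(4438/3) = sqrt(13314)/3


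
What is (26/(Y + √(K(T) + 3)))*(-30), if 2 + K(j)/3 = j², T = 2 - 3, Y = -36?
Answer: 65/3 ≈ 21.667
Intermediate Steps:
T = -1
K(j) = -6 + 3*j²
(26/(Y + √(K(T) + 3)))*(-30) = (26/(-36 + √((-6 + 3*(-1)²) + 3)))*(-30) = (26/(-36 + √((-6 + 3*1) + 3)))*(-30) = (26/(-36 + √((-6 + 3) + 3)))*(-30) = (26/(-36 + √(-3 + 3)))*(-30) = (26/(-36 + √0))*(-30) = (26/(-36 + 0))*(-30) = (26/(-36))*(-30) = -1/36*26*(-30) = -13/18*(-30) = 65/3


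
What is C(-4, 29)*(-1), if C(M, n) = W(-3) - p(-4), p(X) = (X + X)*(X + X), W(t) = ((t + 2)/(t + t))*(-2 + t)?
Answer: 389/6 ≈ 64.833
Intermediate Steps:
W(t) = (-2 + t)*(2 + t)/(2*t) (W(t) = ((2 + t)/((2*t)))*(-2 + t) = ((2 + t)*(1/(2*t)))*(-2 + t) = ((2 + t)/(2*t))*(-2 + t) = (-2 + t)*(2 + t)/(2*t))
p(X) = 4*X² (p(X) = (2*X)*(2*X) = 4*X²)
C(M, n) = -389/6 (C(M, n) = ((½)*(-3) - 2/(-3)) - 4*(-4)² = (-3/2 - 2*(-⅓)) - 4*16 = (-3/2 + ⅔) - 1*64 = -⅚ - 64 = -389/6)
C(-4, 29)*(-1) = -389/6*(-1) = 389/6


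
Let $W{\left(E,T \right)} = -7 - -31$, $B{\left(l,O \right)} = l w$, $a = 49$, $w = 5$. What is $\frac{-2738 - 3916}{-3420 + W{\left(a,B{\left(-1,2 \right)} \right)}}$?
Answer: $\frac{1109}{566} \approx 1.9594$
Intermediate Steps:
$B{\left(l,O \right)} = 5 l$ ($B{\left(l,O \right)} = l 5 = 5 l$)
$W{\left(E,T \right)} = 24$ ($W{\left(E,T \right)} = -7 + 31 = 24$)
$\frac{-2738 - 3916}{-3420 + W{\left(a,B{\left(-1,2 \right)} \right)}} = \frac{-2738 - 3916}{-3420 + 24} = - \frac{6654}{-3396} = \left(-6654\right) \left(- \frac{1}{3396}\right) = \frac{1109}{566}$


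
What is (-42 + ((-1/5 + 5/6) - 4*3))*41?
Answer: -65641/30 ≈ -2188.0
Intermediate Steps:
(-42 + ((-1/5 + 5/6) - 4*3))*41 = (-42 + ((-1*⅕ + 5*(⅙)) - 12))*41 = (-42 + ((-⅕ + ⅚) - 12))*41 = (-42 + (19/30 - 12))*41 = (-42 - 341/30)*41 = -1601/30*41 = -65641/30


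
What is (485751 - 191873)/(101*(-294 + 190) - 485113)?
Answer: -293878/495617 ≈ -0.59295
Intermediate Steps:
(485751 - 191873)/(101*(-294 + 190) - 485113) = 293878/(101*(-104) - 485113) = 293878/(-10504 - 485113) = 293878/(-495617) = 293878*(-1/495617) = -293878/495617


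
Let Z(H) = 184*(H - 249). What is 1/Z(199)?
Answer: -1/9200 ≈ -0.00010870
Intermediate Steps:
Z(H) = -45816 + 184*H (Z(H) = 184*(-249 + H) = -45816 + 184*H)
1/Z(199) = 1/(-45816 + 184*199) = 1/(-45816 + 36616) = 1/(-9200) = -1/9200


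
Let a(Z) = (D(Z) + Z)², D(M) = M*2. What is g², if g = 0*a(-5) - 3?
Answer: 9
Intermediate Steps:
D(M) = 2*M
a(Z) = 9*Z² (a(Z) = (2*Z + Z)² = (3*Z)² = 9*Z²)
g = -3 (g = 0*(9*(-5)²) - 3 = 0*(9*25) - 3 = 0*225 - 3 = 0 - 3 = -3)
g² = (-3)² = 9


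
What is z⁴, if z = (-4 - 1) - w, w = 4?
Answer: 6561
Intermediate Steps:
z = -9 (z = (-4 - 1) - 1*4 = -5 - 4 = -9)
z⁴ = (-9)⁴ = 6561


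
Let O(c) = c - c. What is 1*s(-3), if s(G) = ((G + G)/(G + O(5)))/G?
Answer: -⅔ ≈ -0.66667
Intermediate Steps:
O(c) = 0
s(G) = 2/G (s(G) = ((G + G)/(G + 0))/G = ((2*G)/G)/G = 2/G)
1*s(-3) = 1*(2/(-3)) = 1*(2*(-⅓)) = 1*(-⅔) = -⅔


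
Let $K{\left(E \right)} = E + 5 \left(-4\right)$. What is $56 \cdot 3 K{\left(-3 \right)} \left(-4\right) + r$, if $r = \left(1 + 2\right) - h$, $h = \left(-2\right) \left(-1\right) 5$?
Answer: $15449$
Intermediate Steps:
$h = 10$ ($h = 2 \cdot 5 = 10$)
$K{\left(E \right)} = -20 + E$ ($K{\left(E \right)} = E - 20 = -20 + E$)
$r = -7$ ($r = \left(1 + 2\right) - 10 = 3 - 10 = -7$)
$56 \cdot 3 K{\left(-3 \right)} \left(-4\right) + r = 56 \cdot 3 \left(-20 - 3\right) \left(-4\right) - 7 = 56 \cdot 3 \left(-23\right) \left(-4\right) - 7 = 56 \left(\left(-69\right) \left(-4\right)\right) - 7 = 56 \cdot 276 - 7 = 15456 - 7 = 15449$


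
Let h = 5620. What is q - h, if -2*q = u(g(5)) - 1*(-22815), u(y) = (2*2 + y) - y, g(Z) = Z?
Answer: -34059/2 ≈ -17030.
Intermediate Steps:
u(y) = 4 (u(y) = (4 + y) - y = 4)
q = -22819/2 (q = -(4 - 1*(-22815))/2 = -(4 + 22815)/2 = -½*22819 = -22819/2 ≈ -11410.)
q - h = -22819/2 - 1*5620 = -22819/2 - 5620 = -34059/2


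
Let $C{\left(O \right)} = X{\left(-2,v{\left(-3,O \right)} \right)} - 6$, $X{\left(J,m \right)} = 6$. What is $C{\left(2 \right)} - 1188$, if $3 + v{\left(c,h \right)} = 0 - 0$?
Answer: $-1188$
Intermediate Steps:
$v{\left(c,h \right)} = -3$ ($v{\left(c,h \right)} = -3 + \left(0 - 0\right) = -3 + \left(0 + 0\right) = -3 + 0 = -3$)
$C{\left(O \right)} = 0$ ($C{\left(O \right)} = 6 - 6 = 0$)
$C{\left(2 \right)} - 1188 = 0 - 1188 = -1188$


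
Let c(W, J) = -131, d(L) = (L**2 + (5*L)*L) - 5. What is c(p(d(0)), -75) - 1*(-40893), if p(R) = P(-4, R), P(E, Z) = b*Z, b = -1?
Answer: 40762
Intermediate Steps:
P(E, Z) = -Z
d(L) = -5 + 6*L**2 (d(L) = (L**2 + 5*L**2) - 5 = 6*L**2 - 5 = -5 + 6*L**2)
p(R) = -R
c(p(d(0)), -75) - 1*(-40893) = -131 - 1*(-40893) = -131 + 40893 = 40762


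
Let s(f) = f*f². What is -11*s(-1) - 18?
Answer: -7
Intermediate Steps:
s(f) = f³
-11*s(-1) - 18 = -11*(-1)³ - 18 = -11*(-1) - 18 = 11 - 18 = -7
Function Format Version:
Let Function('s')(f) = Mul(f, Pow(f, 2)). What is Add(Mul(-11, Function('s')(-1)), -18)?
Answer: -7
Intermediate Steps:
Function('s')(f) = Pow(f, 3)
Add(Mul(-11, Function('s')(-1)), -18) = Add(Mul(-11, Pow(-1, 3)), -18) = Add(Mul(-11, -1), -18) = Add(11, -18) = -7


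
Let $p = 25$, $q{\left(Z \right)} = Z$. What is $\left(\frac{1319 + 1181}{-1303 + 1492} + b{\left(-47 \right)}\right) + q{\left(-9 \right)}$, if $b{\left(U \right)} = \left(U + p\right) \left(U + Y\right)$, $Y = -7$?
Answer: $\frac{225331}{189} \approx 1192.2$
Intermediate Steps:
$b{\left(U \right)} = \left(-7 + U\right) \left(25 + U\right)$ ($b{\left(U \right)} = \left(U + 25\right) \left(U - 7\right) = \left(25 + U\right) \left(-7 + U\right) = \left(-7 + U\right) \left(25 + U\right)$)
$\left(\frac{1319 + 1181}{-1303 + 1492} + b{\left(-47 \right)}\right) + q{\left(-9 \right)} = \left(\frac{1319 + 1181}{-1303 + 1492} + \left(-175 + \left(-47\right)^{2} + 18 \left(-47\right)\right)\right) - 9 = \left(\frac{2500}{189} - -1188\right) - 9 = \left(2500 \cdot \frac{1}{189} + 1188\right) - 9 = \left(\frac{2500}{189} + 1188\right) - 9 = \frac{227032}{189} - 9 = \frac{225331}{189}$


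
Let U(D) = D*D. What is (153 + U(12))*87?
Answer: 25839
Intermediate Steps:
U(D) = D**2
(153 + U(12))*87 = (153 + 12**2)*87 = (153 + 144)*87 = 297*87 = 25839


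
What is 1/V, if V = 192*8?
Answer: 1/1536 ≈ 0.00065104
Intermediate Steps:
V = 1536
1/V = 1/1536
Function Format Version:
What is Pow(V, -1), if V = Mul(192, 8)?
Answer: Rational(1, 1536) ≈ 0.00065104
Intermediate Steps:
V = 1536
Pow(V, -1) = Pow(1536, -1) = Rational(1, 1536)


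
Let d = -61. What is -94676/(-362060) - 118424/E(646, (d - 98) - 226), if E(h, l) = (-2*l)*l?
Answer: 1773582341/2683317175 ≈ 0.66097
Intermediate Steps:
E(h, l) = -2*l²
-94676/(-362060) - 118424/E(646, (d - 98) - 226) = -94676/(-362060) - 118424*(-1/(2*((-61 - 98) - 226)²)) = -94676*(-1/362060) - 118424*(-1/(2*(-159 - 226)²)) = 23669/90515 - 118424/((-2*(-385)²)) = 23669/90515 - 118424/((-2*148225)) = 23669/90515 - 118424/(-296450) = 23669/90515 - 118424*(-1/296450) = 23669/90515 + 59212/148225 = 1773582341/2683317175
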